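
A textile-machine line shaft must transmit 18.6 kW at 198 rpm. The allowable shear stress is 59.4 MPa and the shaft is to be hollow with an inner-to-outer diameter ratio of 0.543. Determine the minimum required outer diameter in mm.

ω = 2π·198/60 = 20.73 rad/s, so T = P/ω = 18.6×10³ / 20.73 = 897.1 N·m.
For a hollow shaft with d_i/d_o = 0.543: τ_max = 16T/(π d_o³ (1−k⁴)), so d_o = [16T/(π τ_allow (1−k⁴))]^(1/3) = [16·897.1/(π·5.94×10^7·0.9131)]^(1/3) = 0.04384 m.

43.8 mm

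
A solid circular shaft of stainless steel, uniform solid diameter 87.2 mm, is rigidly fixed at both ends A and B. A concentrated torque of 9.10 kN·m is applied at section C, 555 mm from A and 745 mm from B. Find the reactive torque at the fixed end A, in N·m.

5210 N·m

With uniform GJ and both ends fixed, compatibility θ_AC = θ_CB gives T_A·a = T_B·b, together with T_A + T_B = T₀.
T_A = T₀·b/(a+b) = 9100·745/1300 = 5215 N·m; T_B = 3885 N·m.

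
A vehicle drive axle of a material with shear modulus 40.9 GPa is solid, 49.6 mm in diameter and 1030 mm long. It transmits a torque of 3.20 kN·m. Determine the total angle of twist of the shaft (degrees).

7.77°

J = πd⁴/32 = π(0.0496)⁴/32 = 5.942×10^-7 m⁴.
θ = T·L/(G·J) = 3200 × 1.03 / (40.9×10⁹ × 5.942×10^-7) = 0.1356 rad.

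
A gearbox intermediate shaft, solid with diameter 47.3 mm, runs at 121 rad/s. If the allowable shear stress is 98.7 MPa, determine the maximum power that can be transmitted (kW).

248 kW

J = πd⁴/32 = π(0.0473)⁴/32 = 4.914×10^-7 m⁴.
T_max = τ_allow·J/r = 9.87×10^7 × 4.914×10^-7 / 0.0236 = 2051 N·m.
ω = 121 rad/s, so P_max = T_max·ω = 2.482×10^5 W.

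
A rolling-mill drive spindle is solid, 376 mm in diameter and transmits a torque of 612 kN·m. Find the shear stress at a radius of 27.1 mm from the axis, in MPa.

8.45 MPa

J = πd⁴/32 = π(0.376)⁴/32 = 1.962×10^-3 m⁴.
Shear stress varies linearly with radius: τ = T·r/J = 612000 × 0.0271 / 1.962×10^-3 = 8.452×10^6 Pa.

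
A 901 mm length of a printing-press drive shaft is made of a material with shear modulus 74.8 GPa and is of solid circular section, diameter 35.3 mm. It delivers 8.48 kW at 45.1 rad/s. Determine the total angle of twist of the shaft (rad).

ω = 45.1 rad/s, so T = P/ω = 8.48×10³ / 45.10 = 188.0 N·m.
J = πd⁴/32 = π(0.0353)⁴/32 = 1.524×10^-7 m⁴.
θ = T·L/(G·J) = 188.0 × 0.901 / (74.8×10⁹ × 1.524×10^-7) = 0.01486 rad.

0.0149 rad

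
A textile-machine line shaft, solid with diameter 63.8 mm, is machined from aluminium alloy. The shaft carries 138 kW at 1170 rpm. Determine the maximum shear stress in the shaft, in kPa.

ω = 2π·1170/60 = 122.5 rad/s, so T = P/ω = 138×10³ / 122.5 = 1126 N·m.
J = πd⁴/32 = π(0.0638)⁴/32 = 1.627×10^-6 m⁴.
τ_max = T·r/J = 1126 × 0.0319 / 1.627×10^-6 = 2.209×10^7 Pa.

22100 kPa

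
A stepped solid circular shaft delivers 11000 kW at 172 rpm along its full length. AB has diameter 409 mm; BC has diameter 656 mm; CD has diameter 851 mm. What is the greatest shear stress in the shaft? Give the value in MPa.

ω = 2π·172/60 = 18.01 rad/s, so T = P/ω = 11000×10³ / 18.01 = 610700 N·m.
Under the same torque, τ_max = 16T/(πd³) is largest where d is smallest — segment AB (d = 409 mm).
τ_max = 16·610700/(π·(0.409)³) = 4.546×10^7 Pa.

45.5 MPa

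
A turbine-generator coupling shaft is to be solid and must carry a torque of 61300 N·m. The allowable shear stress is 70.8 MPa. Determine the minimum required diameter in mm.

For a solid shaft τ_max = 16T/(πd³), so d = (16T/(π τ_allow))^(1/3) = (16·61300/(π·7.08×10^7))^(1/3) = 0.1640 m.

164 mm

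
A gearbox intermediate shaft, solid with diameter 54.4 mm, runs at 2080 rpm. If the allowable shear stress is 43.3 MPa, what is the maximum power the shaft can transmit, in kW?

J = πd⁴/32 = π(0.0544)⁴/32 = 8.598×10^-7 m⁴.
T_max = τ_allow·J/r = 4.33×10^7 × 8.598×10^-7 / 0.0272 = 1369 N·m.
ω = 2π·2080/60 = 217.8 rad/s, so P_max = T_max·ω = 2.981×10^5 W.

298 kW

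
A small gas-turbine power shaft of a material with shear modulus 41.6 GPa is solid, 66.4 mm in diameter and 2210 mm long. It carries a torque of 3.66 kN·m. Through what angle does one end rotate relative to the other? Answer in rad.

0.102 rad

J = πd⁴/32 = π(0.0664)⁴/32 = 1.908×10^-6 m⁴.
θ = T·L/(G·J) = 3660 × 2.21 / (41.6×10⁹ × 1.908×10^-6) = 0.1019 rad.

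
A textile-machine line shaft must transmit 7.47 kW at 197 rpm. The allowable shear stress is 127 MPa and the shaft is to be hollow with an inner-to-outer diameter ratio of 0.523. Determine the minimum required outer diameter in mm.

ω = 2π·197/60 = 20.63 rad/s, so T = P/ω = 7.47×10³ / 20.63 = 362.1 N·m.
For a hollow shaft with d_i/d_o = 0.523: τ_max = 16T/(π d_o³ (1−k⁴)), so d_o = [16T/(π τ_allow (1−k⁴))]^(1/3) = [16·362.1/(π·1.27×10^8·0.9252)]^(1/3) = 0.02504 m.

25.0 mm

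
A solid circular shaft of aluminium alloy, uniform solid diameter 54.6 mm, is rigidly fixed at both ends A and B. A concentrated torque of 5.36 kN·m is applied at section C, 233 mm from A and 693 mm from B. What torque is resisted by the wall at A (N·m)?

4010 N·m

With uniform GJ and both ends fixed, compatibility θ_AC = θ_CB gives T_A·a = T_B·b, together with T_A + T_B = T₀.
T_A = T₀·b/(a+b) = 5360·693/926.0 = 4011 N·m; T_B = 1349 N·m.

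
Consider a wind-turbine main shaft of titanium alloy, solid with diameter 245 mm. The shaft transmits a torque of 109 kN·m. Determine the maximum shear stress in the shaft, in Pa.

J = πd⁴/32 = π(0.245)⁴/32 = 3.537×10^-4 m⁴.
τ_max = T·r/J = 109000 × 0.122 / 3.537×10^-4 = 3.775×10^7 Pa.

3.77e7 Pa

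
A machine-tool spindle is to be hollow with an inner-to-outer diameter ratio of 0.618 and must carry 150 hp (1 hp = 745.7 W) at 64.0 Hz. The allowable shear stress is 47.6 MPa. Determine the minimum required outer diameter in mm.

32.7 mm

ω = 2π·64.0 = 402.1 rad/s, so T = P/ω = 150×745.7 / 402.1 = 278.2 N·m.
For a hollow shaft with d_i/d_o = 0.618: τ_max = 16T/(π d_o³ (1−k⁴)), so d_o = [16T/(π τ_allow (1−k⁴))]^(1/3) = [16·278.2/(π·4.76×10^7·0.8541)]^(1/3) = 0.03266 m.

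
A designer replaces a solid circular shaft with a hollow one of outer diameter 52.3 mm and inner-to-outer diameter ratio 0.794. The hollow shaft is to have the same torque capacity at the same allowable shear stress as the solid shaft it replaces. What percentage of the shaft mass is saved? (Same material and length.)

Equal τ_max and T ⇒ the solid shaft needs d_s³ = d_o³(1−k⁴), so d_s = 52.3·(1−0.794⁴)^(1/3) = 44.17 mm.
Area ratio A_h/A_s = d_o²(1−k²)/d_s² = (1−k²)/(1−k⁴)^(2/3) = 0.5180.
Mass saving = 1 − 0.5180 = 48.2 %.

48.2 %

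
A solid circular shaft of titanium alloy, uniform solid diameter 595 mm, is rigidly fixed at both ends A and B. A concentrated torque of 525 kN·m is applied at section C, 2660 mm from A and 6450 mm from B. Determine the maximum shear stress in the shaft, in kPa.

8990 kPa

With uniform GJ and both ends fixed, compatibility θ_AC = θ_CB gives T_A·a = T_B·b, together with T_A + T_B = T₀.
T_A = T₀·b/(a+b) = 525000·6450/9110 = 371700 N·m; T_B = 153300 N·m.
τ in each portion: τ_AC = 8.99×10^6 Pa, τ_CB = 3.71×10^6 Pa; maximum is in AC.
τ_max = T_AC·r/J = 371700·0.297/0.0123 = 8.987×10^6 Pa.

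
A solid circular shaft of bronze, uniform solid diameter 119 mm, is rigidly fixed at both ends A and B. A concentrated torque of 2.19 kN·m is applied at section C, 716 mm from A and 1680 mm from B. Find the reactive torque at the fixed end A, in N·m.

With uniform GJ and both ends fixed, compatibility θ_AC = θ_CB gives T_A·a = T_B·b, together with T_A + T_B = T₀.
T_A = T₀·b/(a+b) = 2190·1680/2396 = 1536 N·m; T_B = 654.4 N·m.

1540 N·m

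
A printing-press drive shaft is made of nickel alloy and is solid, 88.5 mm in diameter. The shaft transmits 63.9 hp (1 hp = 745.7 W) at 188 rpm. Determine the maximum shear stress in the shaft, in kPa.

17800 kPa

ω = 2π·188/60 = 19.69 rad/s, so T = P/ω = 63.9×745.7 / 19.69 = 2420 N·m.
J = πd⁴/32 = π(0.0885)⁴/32 = 6.022×10^-6 m⁴.
τ_max = T·r/J = 2420 × 0.0442 / 6.022×10^-6 = 1.778×10^7 Pa.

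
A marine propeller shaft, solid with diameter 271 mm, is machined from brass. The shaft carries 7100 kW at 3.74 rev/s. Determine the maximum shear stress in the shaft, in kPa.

77300 kPa

ω = 2π·3.74 = 23.50 rad/s, so T = P/ω = 7100×10³ / 23.50 = 302100 N·m.
J = πd⁴/32 = π(0.271)⁴/32 = 5.295×10^-4 m⁴.
τ_max = T·r/J = 302100 × 0.136 / 5.295×10^-4 = 7.732×10^7 Pa.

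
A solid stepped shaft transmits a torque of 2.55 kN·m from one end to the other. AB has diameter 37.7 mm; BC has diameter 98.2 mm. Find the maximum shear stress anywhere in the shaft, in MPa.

242 MPa

Under the same torque, τ_max = 16T/(πd³) is largest where d is smallest — segment AB (d = 37.7 mm).
τ_max = 16·2550/(π·(0.0377)³) = 2.424×10^8 Pa.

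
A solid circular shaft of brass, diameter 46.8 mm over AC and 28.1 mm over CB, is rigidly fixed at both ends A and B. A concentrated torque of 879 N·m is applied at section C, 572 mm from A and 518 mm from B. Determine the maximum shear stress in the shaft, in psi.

5540 psi

Compatibility: T_A·a/J_AC = T_B·b/J_CB with T_A + T_B = T₀.
J_AC = 4.71×10^-7 m⁴, J_CB = 6.12×10^-8 m⁴, so T_A = T₀·(J_AC/a)/((J_AC/a)+(J_CB/b)) = 768.7 N·m, T_B = 110.3 N·m.
τ in each portion: τ_AC = 3.82×10^7 Pa, τ_CB = 2.53×10^7 Pa; maximum is in AC.
τ_max = T_AC·r/J = 768.7·0.0234/4.71×10^-7 = 3.819×10^7 Pa.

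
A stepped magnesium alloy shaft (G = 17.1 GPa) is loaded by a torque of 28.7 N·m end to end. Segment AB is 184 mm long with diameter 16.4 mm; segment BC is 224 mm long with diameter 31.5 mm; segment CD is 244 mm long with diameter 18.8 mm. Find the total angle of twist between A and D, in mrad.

80.8 mrad

J_AB = π(0.0164)⁴/32 = 7.10×10^-9 m⁴; J_BC = π(0.0315)⁴/32 = 9.67×10^-8 m⁴; J_CD = π(0.0188)⁴/32 = 1.23×10^-8 m⁴.
θ = (T/G)·Σ L_i/J_i = (28.70/17.1×10⁹)·(0.184/7.10×10^-9 + 0.224/9.67×10^-8 + 0.244/1.23×10^-8) = 0.08077 rad.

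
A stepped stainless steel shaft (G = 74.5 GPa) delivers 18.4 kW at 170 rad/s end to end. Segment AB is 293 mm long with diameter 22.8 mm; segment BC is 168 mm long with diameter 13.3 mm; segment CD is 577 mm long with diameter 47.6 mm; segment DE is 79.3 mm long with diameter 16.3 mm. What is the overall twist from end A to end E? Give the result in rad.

0.114 rad

ω = 170 rad/s, so T = P/ω = 18.4×10³ / 170.0 = 108.2 N·m.
J_AB = π(0.0228)⁴/32 = 2.65×10^-8 m⁴; J_BC = π(0.0133)⁴/32 = 3.07×10^-9 m⁴; J_CD = π(0.0476)⁴/32 = 5.04×10^-7 m⁴; J_DE = π(0.0163)⁴/32 = 6.93×10^-9 m⁴.
θ = (T/G)·Σ L_i/J_i = (108.2/74.5×10⁹)·(0.293/2.65×10^-8 + 0.168/3.07×10^-9 + 0.577/5.04×10^-7 + 0.0793/6.93×10^-9) = 0.1138 rad.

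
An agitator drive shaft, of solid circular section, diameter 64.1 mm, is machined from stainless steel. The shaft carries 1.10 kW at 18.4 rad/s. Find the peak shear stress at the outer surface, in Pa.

ω = 18.4 rad/s, so T = P/ω = 1.10×10³ / 18.40 = 59.78 N·m.
J = πd⁴/32 = π(0.0641)⁴/32 = 1.657×10^-6 m⁴.
τ_max = T·r/J = 59.78 × 0.0320 / 1.657×10^-6 = 1.156×10^6 Pa.

1.16e6 Pa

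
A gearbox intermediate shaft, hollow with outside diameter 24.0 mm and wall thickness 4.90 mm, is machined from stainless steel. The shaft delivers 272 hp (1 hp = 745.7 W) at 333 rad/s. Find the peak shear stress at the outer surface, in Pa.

ω = 333 rad/s, so T = P/ω = 272×745.7 / 333.0 = 609.1 N·m.
J = π(d_o⁴ − d_i⁴)/32 = π(0.0240⁴ − 0.0142⁴)/32 = 2.858×10^-8 m⁴.
τ_max = T·r/J = 609.1 × 0.0120 / 2.858×10^-8 = 2.557×10^8 Pa.

2.56e8 Pa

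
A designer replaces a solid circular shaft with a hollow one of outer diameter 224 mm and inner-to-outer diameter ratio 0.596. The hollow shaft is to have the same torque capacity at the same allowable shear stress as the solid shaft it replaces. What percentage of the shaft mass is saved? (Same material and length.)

29.5 %

Equal τ_max and T ⇒ the solid shaft needs d_s³ = d_o³(1−k⁴), so d_s = 224·(1−0.596⁴)^(1/3) = 214.2 mm.
Area ratio A_h/A_s = d_o²(1−k²)/d_s² = (1−k²)/(1−k⁴)^(2/3) = 0.7054.
Mass saving = 1 − 0.7054 = 29.5 %.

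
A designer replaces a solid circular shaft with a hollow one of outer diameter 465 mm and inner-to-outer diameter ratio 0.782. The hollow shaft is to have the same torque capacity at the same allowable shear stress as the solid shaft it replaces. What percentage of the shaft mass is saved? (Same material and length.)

46.9 %

Equal τ_max and T ⇒ the solid shaft needs d_s³ = d_o³(1−k⁴), so d_s = 465·(1−0.782⁴)^(1/3) = 397.8 mm.
Area ratio A_h/A_s = d_o²(1−k²)/d_s² = (1−k²)/(1−k⁴)^(2/3) = 0.5308.
Mass saving = 1 − 0.5308 = 46.9 %.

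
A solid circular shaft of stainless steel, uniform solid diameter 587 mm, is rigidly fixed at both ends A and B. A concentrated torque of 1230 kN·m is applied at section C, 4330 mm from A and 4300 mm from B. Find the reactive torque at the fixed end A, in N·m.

613000 N·m

With uniform GJ and both ends fixed, compatibility θ_AC = θ_CB gives T_A·a = T_B·b, together with T_A + T_B = T₀.
T_A = T₀·b/(a+b) = 1.230e6·4300/8630 = 612900 N·m; T_B = 617100 N·m.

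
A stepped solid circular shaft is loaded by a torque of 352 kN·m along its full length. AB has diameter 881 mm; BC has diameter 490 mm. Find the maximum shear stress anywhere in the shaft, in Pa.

1.52e7 Pa

Under the same torque, τ_max = 16T/(πd³) is largest where d is smallest — segment BC (d = 490 mm).
τ_max = 16·352000/(π·(0.490)³) = 1.524×10^7 Pa.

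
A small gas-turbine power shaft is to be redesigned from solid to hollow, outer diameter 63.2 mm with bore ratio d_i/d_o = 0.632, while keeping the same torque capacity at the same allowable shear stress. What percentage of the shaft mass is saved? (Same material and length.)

32.6 %

Equal τ_max and T ⇒ the solid shaft needs d_s³ = d_o³(1−k⁴), so d_s = 63.2·(1−0.632⁴)^(1/3) = 59.64 mm.
Area ratio A_h/A_s = d_o²(1−k²)/d_s² = (1−k²)/(1−k⁴)^(2/3) = 0.6744.
Mass saving = 1 − 0.6744 = 32.6 %.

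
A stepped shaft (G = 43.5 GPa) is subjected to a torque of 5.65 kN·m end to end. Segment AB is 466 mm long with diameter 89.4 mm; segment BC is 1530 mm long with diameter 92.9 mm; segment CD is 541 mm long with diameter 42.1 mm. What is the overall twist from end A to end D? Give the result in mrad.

J_AB = π(0.0894)⁴/32 = 6.27×10^-6 m⁴; J_BC = π(0.0929)⁴/32 = 7.31×10^-6 m⁴; J_CD = π(0.0421)⁴/32 = 3.08×10^-7 m⁴.
θ = (T/G)·Σ L_i/J_i = (5650/43.5×10⁹)·(0.466/6.27×10^-6 + 1.53/7.31×10^-6 + 0.541/3.08×10^-7) = 0.2647 rad.

265 mrad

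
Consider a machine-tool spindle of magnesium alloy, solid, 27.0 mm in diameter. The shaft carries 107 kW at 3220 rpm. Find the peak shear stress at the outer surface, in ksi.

ω = 2π·3220/60 = 337.2 rad/s, so T = P/ω = 107×10³ / 337.2 = 317.3 N·m.
J = πd⁴/32 = π(0.0270)⁴/32 = 5.217×10^-8 m⁴.
τ_max = T·r/J = 317.3 × 0.0135 / 5.217×10^-8 = 8.211×10^7 Pa.

11.9 ksi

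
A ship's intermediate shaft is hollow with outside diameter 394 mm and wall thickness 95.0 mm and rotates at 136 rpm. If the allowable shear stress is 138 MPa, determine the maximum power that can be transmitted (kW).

21900 kW

J = π(d_o⁴ − d_i⁴)/32 = π(0.394⁴ − 0.204⁴)/32 = 2.196×10^-3 m⁴.
T_max = τ_allow·J/r = 1.38×10^8 × 2.196×10^-3 / 0.197 = 1.538e6 N·m.
ω = 2π·136/60 = 14.24 rad/s, so P_max = T_max·ω = 2.191×10^7 W.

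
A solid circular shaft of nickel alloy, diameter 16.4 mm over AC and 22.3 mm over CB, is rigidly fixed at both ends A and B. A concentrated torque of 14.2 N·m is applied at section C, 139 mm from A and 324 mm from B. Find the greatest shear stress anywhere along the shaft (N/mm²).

Compatibility: T_A·a/J_AC = T_B·b/J_CB with T_A + T_B = T₀.
J_AC = 7.10×10^-9 m⁴, J_CB = 2.43×10^-8 m⁴, so T_A = T₀·(J_AC/a)/((J_AC/a)+(J_CB/b)) = 5.757 N·m, T_B = 8.443 N·m.
τ in each portion: τ_AC = 6.65×10^6 Pa, τ_CB = 3.88×10^6 Pa; maximum is in AC.
τ_max = T_AC·r/J = 5.757·0.00820/7.10×10^-9 = 6.647×10^6 Pa.

6.65 N/mm²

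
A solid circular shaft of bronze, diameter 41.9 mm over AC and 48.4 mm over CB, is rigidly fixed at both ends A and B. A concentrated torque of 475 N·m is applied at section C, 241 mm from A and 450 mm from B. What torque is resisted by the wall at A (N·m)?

243 N·m

Compatibility: T_A·a/J_AC = T_B·b/J_CB with T_A + T_B = T₀.
J_AC = 3.03×10^-7 m⁴, J_CB = 5.39×10^-7 m⁴, so T_A = T₀·(J_AC/a)/((J_AC/a)+(J_CB/b)) = 243.2 N·m, T_B = 231.8 N·m.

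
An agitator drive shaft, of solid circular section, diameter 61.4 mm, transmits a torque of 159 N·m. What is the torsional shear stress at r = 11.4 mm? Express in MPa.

1.30 MPa

J = πd⁴/32 = π(0.0614)⁴/32 = 1.395×10^-6 m⁴.
Shear stress varies linearly with radius: τ = T·r/J = 159.0 × 0.0114 / 1.395×10^-6 = 1.299×10^6 Pa.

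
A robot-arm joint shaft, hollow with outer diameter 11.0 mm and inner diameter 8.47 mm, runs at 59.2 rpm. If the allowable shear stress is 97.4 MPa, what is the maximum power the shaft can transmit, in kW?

J = π(d_o⁴ − d_i⁴)/32 = π(0.0110⁴ − 0.00847⁴)/32 = 9.321×10^-10 m⁴.
T_max = τ_allow·J/r = 9.74×10^7 × 9.321×10^-10 / 0.00550 = 16.51 N·m.
ω = 2π·59.2/60 = 6.199 rad/s, so P_max = T_max·ω = 102.3 W.

0.102 kW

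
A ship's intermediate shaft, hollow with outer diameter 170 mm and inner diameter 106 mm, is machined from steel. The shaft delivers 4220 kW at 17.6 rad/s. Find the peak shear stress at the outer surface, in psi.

ω = 17.6 rad/s, so T = P/ω = 4220×10³ / 17.60 = 239800 N·m.
J = π(d_o⁴ − d_i⁴)/32 = π(0.170⁴ − 0.106⁴)/32 = 6.960×10^-5 m⁴.
τ_max = T·r/J = 239800 × 0.0850 / 6.960×10^-5 = 2.928×10^8 Pa.

42500 psi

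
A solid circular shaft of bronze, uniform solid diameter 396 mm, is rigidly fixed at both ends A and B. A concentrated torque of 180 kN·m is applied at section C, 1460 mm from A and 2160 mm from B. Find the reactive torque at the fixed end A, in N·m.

With uniform GJ and both ends fixed, compatibility θ_AC = θ_CB gives T_A·a = T_B·b, together with T_A + T_B = T₀.
T_A = T₀·b/(a+b) = 180000·2160/3620 = 107400 N·m; T_B = 72600 N·m.

107000 N·m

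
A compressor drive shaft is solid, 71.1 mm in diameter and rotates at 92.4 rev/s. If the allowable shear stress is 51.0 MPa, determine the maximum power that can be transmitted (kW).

2090 kW

J = πd⁴/32 = π(0.0711)⁴/32 = 2.509×10^-6 m⁴.
T_max = τ_allow·J/r = 5.10×10^7 × 2.509×10^-6 / 0.0355 = 3599 N·m.
ω = 2π·92.4 = 580.6 rad/s, so P_max = T_max·ω = 2.090×10^6 W.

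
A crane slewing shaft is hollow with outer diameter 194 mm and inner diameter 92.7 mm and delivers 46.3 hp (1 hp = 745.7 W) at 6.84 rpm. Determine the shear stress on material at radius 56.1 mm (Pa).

2.05e7 Pa

ω = 2π·6.84/60 = 0.7163 rad/s, so T = P/ω = 46.3×745.7 / 0.7163 = 48200 N·m.
J = π(d_o⁴ − d_i⁴)/32 = π(0.194⁴ − 0.0927⁴)/32 = 1.318×10^-4 m⁴.
Shear stress varies linearly with radius: τ = T·r/J = 48200 × 0.0561 / 1.318×10^-4 = 2.051×10^7 Pa.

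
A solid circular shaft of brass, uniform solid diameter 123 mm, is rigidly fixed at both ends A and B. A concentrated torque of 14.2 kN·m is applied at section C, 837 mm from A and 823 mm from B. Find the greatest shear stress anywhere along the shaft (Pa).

With uniform GJ and both ends fixed, compatibility θ_AC = θ_CB gives T_A·a = T_B·b, together with T_A + T_B = T₀.
T_A = T₀·b/(a+b) = 14200·823/1660 = 7040 N·m; T_B = 7160 N·m.
τ in each portion: τ_AC = 1.93×10^7 Pa, τ_CB = 1.96×10^7 Pa; maximum is in CB.
τ_max = T_CB·r/J = 7160·0.0615/2.25×10^-5 = 1.960×10^7 Pa.

1.96e7 Pa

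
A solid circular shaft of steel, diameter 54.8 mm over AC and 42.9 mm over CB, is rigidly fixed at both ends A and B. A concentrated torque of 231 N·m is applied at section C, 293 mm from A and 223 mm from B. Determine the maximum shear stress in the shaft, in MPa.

Compatibility: T_A·a/J_AC = T_B·b/J_CB with T_A + T_B = T₀.
J_AC = 8.85×10^-7 m⁴, J_CB = 3.33×10^-7 m⁴, so T_A = T₀·(J_AC/a)/((J_AC/a)+(J_CB/b)) = 154.7 N·m, T_B = 76.33 N·m.
τ in each portion: τ_AC = 4.79×10^6 Pa, τ_CB = 4.92×10^6 Pa; maximum is in CB.
τ_max = T_CB·r/J = 76.33·0.0215/3.33×10^-7 = 4.924×10^6 Pa.

4.92 MPa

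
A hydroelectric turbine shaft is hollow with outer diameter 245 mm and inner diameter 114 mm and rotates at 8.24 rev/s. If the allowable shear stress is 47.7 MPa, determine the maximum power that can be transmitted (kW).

6800 kW

J = π(d_o⁴ − d_i⁴)/32 = π(0.245⁴ − 0.114⁴)/32 = 3.371×10^-4 m⁴.
T_max = τ_allow·J/r = 4.77×10^7 × 3.371×10^-4 / 0.122 = 131300 N·m.
ω = 2π·8.24 = 51.77 rad/s, so P_max = T_max·ω = 6.797×10^6 W.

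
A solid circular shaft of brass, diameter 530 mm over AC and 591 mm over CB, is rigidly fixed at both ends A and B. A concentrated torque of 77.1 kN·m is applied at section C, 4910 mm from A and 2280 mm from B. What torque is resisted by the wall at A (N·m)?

17800 N·m

Compatibility: T_A·a/J_AC = T_B·b/J_CB with T_A + T_B = T₀.
J_AC = 7.75×10^-3 m⁴, J_CB = 0.0120 m⁴, so T_A = T₀·(J_AC/a)/((J_AC/a)+(J_CB/b)) = 17810 N·m, T_B = 59290 N·m.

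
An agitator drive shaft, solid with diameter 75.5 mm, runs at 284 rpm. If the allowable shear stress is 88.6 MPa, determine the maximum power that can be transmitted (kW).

J = πd⁴/32 = π(0.0755)⁴/32 = 3.190×10^-6 m⁴.
T_max = τ_allow·J/r = 8.86×10^7 × 3.190×10^-6 / 0.0377 = 7487 N·m.
ω = 2π·284/60 = 29.74 rad/s, so P_max = T_max·ω = 2.227×10^5 W.

223 kW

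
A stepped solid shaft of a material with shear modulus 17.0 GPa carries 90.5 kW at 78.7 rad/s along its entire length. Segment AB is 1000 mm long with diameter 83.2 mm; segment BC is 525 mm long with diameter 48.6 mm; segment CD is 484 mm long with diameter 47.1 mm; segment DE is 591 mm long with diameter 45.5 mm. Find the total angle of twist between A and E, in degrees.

ω = 78.7 rad/s, so T = P/ω = 90.5×10³ / 78.70 = 1150 N·m.
J_AB = π(0.0832)⁴/32 = 4.70×10^-6 m⁴; J_BC = π(0.0486)⁴/32 = 5.48×10^-7 m⁴; J_CD = π(0.0471)⁴/32 = 4.83×10^-7 m⁴; J_DE = π(0.0455)⁴/32 = 4.21×10^-7 m⁴.
θ = (T/G)·Σ L_i/J_i = (1150/17.0×10⁹)·(1.00/4.70×10^-6 + 0.525/5.48×10^-7 + 0.484/4.83×10^-7 + 0.591/4.21×10^-7) = 0.2420 rad.

13.9°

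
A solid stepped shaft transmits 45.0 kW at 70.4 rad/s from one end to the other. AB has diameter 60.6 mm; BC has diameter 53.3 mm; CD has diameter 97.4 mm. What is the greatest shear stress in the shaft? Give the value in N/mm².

ω = 70.4 rad/s, so T = P/ω = 45.0×10³ / 70.40 = 639.2 N·m.
Under the same torque, τ_max = 16T/(πd³) is largest where d is smallest — segment BC (d = 53.3 mm).
τ_max = 16·639.2/(π·(0.0533)³) = 2.150×10^7 Pa.

21.5 N/mm²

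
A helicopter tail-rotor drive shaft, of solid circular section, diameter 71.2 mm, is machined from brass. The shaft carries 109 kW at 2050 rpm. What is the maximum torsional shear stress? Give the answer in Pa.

ω = 2π·2050/60 = 214.7 rad/s, so T = P/ω = 109×10³ / 214.7 = 507.7 N·m.
J = πd⁴/32 = π(0.0712)⁴/32 = 2.523×10^-6 m⁴.
τ_max = T·r/J = 507.7 × 0.0356 / 2.523×10^-6 = 7.164×10^6 Pa.

7.16e6 Pa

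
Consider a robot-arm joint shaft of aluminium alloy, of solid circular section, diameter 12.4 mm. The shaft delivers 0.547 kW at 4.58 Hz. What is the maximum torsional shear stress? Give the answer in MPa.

ω = 2π·4.58 = 28.78 rad/s, so T = P/ω = 0.547×10³ / 28.78 = 19.01 N·m.
J = πd⁴/32 = π(0.0124)⁴/32 = 2.321×10^-9 m⁴.
τ_max = T·r/J = 19.01 × 0.00620 / 2.321×10^-9 = 5.077×10^7 Pa.

50.8 MPa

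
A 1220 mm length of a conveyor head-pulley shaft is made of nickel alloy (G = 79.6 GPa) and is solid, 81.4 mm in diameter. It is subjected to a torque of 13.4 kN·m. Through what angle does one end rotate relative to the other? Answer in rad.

0.0476 rad

J = πd⁴/32 = π(0.0814)⁴/32 = 4.310×10^-6 m⁴.
θ = T·L/(G·J) = 13400 × 1.22 / (79.6×10⁹ × 4.310×10^-6) = 0.04765 rad.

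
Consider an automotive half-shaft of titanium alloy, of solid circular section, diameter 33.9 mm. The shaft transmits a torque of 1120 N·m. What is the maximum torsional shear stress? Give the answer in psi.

21200 psi

J = πd⁴/32 = π(0.0339)⁴/32 = 1.297×10^-7 m⁴.
τ_max = T·r/J = 1120 × 0.0169 / 1.297×10^-7 = 1.464×10^8 Pa.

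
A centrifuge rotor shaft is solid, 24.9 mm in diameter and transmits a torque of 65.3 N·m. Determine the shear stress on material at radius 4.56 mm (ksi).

J = πd⁴/32 = π(0.0249)⁴/32 = 3.774×10^-8 m⁴.
Shear stress varies linearly with radius: τ = T·r/J = 65.30 × 0.00456 / 3.774×10^-8 = 7.890×10^6 Pa.

1.14 ksi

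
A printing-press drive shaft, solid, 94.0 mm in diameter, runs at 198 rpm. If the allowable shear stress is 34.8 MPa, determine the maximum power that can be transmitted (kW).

J = πd⁴/32 = π(0.0940)⁴/32 = 7.665×10^-6 m⁴.
T_max = τ_allow·J/r = 3.48×10^7 × 7.665×10^-6 / 0.0470 = 5675 N·m.
ω = 2π·198/60 = 20.73 rad/s, so P_max = T_max·ω = 1.177×10^5 W.

118 kW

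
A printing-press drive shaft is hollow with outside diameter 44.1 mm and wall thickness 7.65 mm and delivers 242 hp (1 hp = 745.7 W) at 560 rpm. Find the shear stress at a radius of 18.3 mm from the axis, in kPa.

185000 kPa

ω = 2π·560/60 = 58.64 rad/s, so T = P/ω = 242×745.7 / 58.64 = 3077 N·m.
J = π(d_o⁴ − d_i⁴)/32 = π(0.0441⁴ − 0.0288⁴)/32 = 3.038×10^-7 m⁴.
Shear stress varies linearly with radius: τ = T·r/J = 3077 × 0.0183 / 3.038×10^-7 = 1.854×10^8 Pa.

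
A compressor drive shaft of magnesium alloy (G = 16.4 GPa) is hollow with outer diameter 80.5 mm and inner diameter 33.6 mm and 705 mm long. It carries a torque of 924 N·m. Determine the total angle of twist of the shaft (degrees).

J = π(d_o⁴ − d_i⁴)/32 = π(0.0805⁴ − 0.0336⁴)/32 = 3.998×10^-6 m⁴.
θ = T·L/(G·J) = 924.0 × 0.705 / (16.4×10⁹ × 3.998×10^-6) = 9.936×10^-3 rad.

0.569°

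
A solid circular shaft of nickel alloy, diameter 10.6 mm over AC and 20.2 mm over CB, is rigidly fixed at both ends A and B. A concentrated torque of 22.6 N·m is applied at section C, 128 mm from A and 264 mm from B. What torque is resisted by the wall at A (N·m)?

3.06 N·m

Compatibility: T_A·a/J_AC = T_B·b/J_CB with T_A + T_B = T₀.
J_AC = 1.24×10^-9 m⁴, J_CB = 1.63×10^-8 m⁴, so T_A = T₀·(J_AC/a)/((J_AC/a)+(J_CB/b)) = 3.056 N·m, T_B = 19.54 N·m.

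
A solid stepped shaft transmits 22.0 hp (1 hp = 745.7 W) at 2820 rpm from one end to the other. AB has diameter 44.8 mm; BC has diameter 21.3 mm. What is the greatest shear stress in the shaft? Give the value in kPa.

29300 kPa

ω = 2π·2820/60 = 295.3 rad/s, so T = P/ω = 22.0×745.7 / 295.3 = 55.55 N·m.
Under the same torque, τ_max = 16T/(πd³) is largest where d is smallest — segment BC (d = 21.3 mm).
τ_max = 16·55.55/(π·(0.0213)³) = 2.928×10^7 Pa.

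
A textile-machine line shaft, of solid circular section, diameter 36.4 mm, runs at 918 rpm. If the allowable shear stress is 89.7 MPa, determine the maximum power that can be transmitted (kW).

81.7 kW

J = πd⁴/32 = π(0.0364)⁴/32 = 1.723×10^-7 m⁴.
T_max = τ_allow·J/r = 8.97×10^7 × 1.723×10^-7 / 0.0182 = 849.4 N·m.
ω = 2π·918/60 = 96.13 rad/s, so P_max = T_max·ω = 8.166×10^4 W.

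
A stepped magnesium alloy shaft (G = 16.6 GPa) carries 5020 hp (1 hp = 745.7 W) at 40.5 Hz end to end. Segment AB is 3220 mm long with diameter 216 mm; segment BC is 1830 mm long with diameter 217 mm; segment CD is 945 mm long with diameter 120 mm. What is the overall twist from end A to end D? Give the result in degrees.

3.55°

ω = 2π·40.5 = 254.5 rad/s, so T = P/ω = 5020×745.7 / 254.5 = 14710 N·m.
J_AB = π(0.216)⁴/32 = 2.14×10^-4 m⁴; J_BC = π(0.217)⁴/32 = 2.18×10^-4 m⁴; J_CD = π(0.120)⁴/32 = 2.04×10^-5 m⁴.
θ = (T/G)·Σ L_i/J_i = (14710/16.6×10⁹)·(3.22/2.14×10^-4 + 1.83/2.18×10^-4 + 0.945/2.04×10^-5) = 0.06194 rad.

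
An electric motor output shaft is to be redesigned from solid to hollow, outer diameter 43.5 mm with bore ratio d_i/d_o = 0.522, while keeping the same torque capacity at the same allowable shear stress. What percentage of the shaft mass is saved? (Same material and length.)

Equal τ_max and T ⇒ the solid shaft needs d_s³ = d_o³(1−k⁴), so d_s = 43.5·(1−0.522⁴)^(1/3) = 42.40 mm.
Area ratio A_h/A_s = d_o²(1−k²)/d_s² = (1−k²)/(1−k⁴)^(2/3) = 0.7659.
Mass saving = 1 − 0.7659 = 23.4 %.

23.4 %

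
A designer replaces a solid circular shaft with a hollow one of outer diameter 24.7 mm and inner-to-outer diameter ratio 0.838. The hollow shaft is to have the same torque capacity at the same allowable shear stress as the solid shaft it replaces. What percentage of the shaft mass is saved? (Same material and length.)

53.2 %

Equal τ_max and T ⇒ the solid shaft needs d_s³ = d_o³(1−k⁴), so d_s = 24.7·(1−0.838⁴)^(1/3) = 19.69 mm.
Area ratio A_h/A_s = d_o²(1−k²)/d_s² = (1−k²)/(1−k⁴)^(2/3) = 0.4684.
Mass saving = 1 − 0.4684 = 53.2 %.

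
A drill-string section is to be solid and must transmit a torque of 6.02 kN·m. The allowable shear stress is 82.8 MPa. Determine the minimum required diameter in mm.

For a solid shaft τ_max = 16T/(πd³), so d = (16T/(π τ_allow))^(1/3) = (16·6020/(π·8.28×10^7))^(1/3) = 0.07181 m.

71.8 mm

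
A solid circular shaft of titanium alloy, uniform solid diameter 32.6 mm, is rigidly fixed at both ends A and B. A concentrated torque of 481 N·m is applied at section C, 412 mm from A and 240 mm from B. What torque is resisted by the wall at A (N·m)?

177 N·m

With uniform GJ and both ends fixed, compatibility θ_AC = θ_CB gives T_A·a = T_B·b, together with T_A + T_B = T₀.
T_A = T₀·b/(a+b) = 481.0·240/652.0 = 177.1 N·m; T_B = 303.9 N·m.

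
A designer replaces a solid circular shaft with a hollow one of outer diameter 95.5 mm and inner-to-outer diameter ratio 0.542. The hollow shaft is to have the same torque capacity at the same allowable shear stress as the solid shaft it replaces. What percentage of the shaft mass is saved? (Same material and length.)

Equal τ_max and T ⇒ the solid shaft needs d_s³ = d_o³(1−k⁴), so d_s = 95.5·(1−0.542⁴)^(1/3) = 92.67 mm.
Area ratio A_h/A_s = d_o²(1−k²)/d_s² = (1−k²)/(1−k⁴)^(2/3) = 0.7500.
Mass saving = 1 − 0.7500 = 25.0 %.

25.0 %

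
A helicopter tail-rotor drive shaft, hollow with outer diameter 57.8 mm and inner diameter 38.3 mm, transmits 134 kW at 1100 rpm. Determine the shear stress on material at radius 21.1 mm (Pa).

2.78e7 Pa

ω = 2π·1100/60 = 115.2 rad/s, so T = P/ω = 134×10³ / 115.2 = 1163 N·m.
J = π(d_o⁴ − d_i⁴)/32 = π(0.0578⁴ − 0.0383⁴)/32 = 8.845×10^-7 m⁴.
Shear stress varies linearly with radius: τ = T·r/J = 1163 × 0.0211 / 8.845×10^-7 = 2.775×10^7 Pa.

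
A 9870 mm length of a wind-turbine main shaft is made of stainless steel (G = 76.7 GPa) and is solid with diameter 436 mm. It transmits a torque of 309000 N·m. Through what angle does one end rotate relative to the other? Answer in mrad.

J = πd⁴/32 = π(0.436)⁴/32 = 3.548×10^-3 m⁴.
θ = T·L/(G·J) = 309000 × 9.87 / (76.7×10⁹ × 3.548×10^-3) = 0.01121 rad.

11.2 mrad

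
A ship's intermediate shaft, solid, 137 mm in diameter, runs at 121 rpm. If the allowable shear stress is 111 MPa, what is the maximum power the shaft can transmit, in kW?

J = πd⁴/32 = π(0.137)⁴/32 = 3.458×10^-5 m⁴.
T_max = τ_allow·J/r = 1.11×10^8 × 3.458×10^-5 / 0.0685 = 56040 N·m.
ω = 2π·121/60 = 12.67 rad/s, so P_max = T_max·ω = 7.101×10^5 W.

710 kW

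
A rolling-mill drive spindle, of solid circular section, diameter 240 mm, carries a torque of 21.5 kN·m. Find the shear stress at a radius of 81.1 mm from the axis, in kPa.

5350 kPa

J = πd⁴/32 = π(0.240)⁴/32 = 3.257×10^-4 m⁴.
Shear stress varies linearly with radius: τ = T·r/J = 21500 × 0.0811 / 3.257×10^-4 = 5.353×10^6 Pa.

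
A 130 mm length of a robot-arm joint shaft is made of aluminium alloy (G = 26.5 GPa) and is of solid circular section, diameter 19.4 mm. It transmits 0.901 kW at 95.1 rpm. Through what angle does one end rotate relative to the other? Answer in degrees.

1.83°

ω = 2π·95.1/60 = 9.959 rad/s, so T = P/ω = 0.901×10³ / 9.959 = 90.47 N·m.
J = πd⁴/32 = π(0.0194)⁴/32 = 1.391×10^-8 m⁴.
θ = T·L/(G·J) = 90.47 × 0.130 / (26.5×10⁹ × 1.391×10^-8) = 0.03192 rad.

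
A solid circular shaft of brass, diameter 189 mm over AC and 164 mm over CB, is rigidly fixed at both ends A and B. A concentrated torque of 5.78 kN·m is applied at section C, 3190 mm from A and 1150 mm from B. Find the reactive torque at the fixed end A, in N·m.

2250 N·m

Compatibility: T_A·a/J_AC = T_B·b/J_CB with T_A + T_B = T₀.
J_AC = 1.25×10^-4 m⁴, J_CB = 7.10×10^-5 m⁴, so T_A = T₀·(J_AC/a)/((J_AC/a)+(J_CB/b)) = 2247 N·m, T_B = 3533 N·m.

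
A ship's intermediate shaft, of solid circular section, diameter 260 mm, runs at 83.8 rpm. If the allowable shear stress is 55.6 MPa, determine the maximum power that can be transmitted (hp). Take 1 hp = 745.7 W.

2260 hp

J = πd⁴/32 = π(0.260)⁴/32 = 4.486×10^-4 m⁴.
T_max = τ_allow·J/r = 5.56×10^7 × 4.486×10^-4 / 0.130 = 191900 N·m.
ω = 2π·83.8/60 = 8.776 rad/s, so P_max = T_max·ω = 1.684×10^6 W.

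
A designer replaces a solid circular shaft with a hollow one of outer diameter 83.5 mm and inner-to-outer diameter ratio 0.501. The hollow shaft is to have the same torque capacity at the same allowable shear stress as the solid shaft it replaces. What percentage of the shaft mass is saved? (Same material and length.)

21.8 %

Equal τ_max and T ⇒ the solid shaft needs d_s³ = d_o³(1−k⁴), so d_s = 83.5·(1−0.501⁴)^(1/3) = 81.71 mm.
Area ratio A_h/A_s = d_o²(1−k²)/d_s² = (1−k²)/(1−k⁴)^(2/3) = 0.7822.
Mass saving = 1 − 0.7822 = 21.8 %.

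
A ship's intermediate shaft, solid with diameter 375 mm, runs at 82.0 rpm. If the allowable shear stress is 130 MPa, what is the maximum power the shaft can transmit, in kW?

J = πd⁴/32 = π(0.375)⁴/32 = 1.941×10^-3 m⁴.
T_max = τ_allow·J/r = 1.30×10^8 × 1.941×10^-3 / 0.188 = 1.346e6 N·m.
ω = 2π·82.0/60 = 8.587 rad/s, so P_max = T_max·ω = 1.156×10^7 W.

11600 kW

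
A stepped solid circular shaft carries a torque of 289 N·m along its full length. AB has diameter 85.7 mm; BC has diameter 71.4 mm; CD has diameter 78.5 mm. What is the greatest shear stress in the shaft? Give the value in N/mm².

4.04 N/mm²

Under the same torque, τ_max = 16T/(πd³) is largest where d is smallest — segment BC (d = 71.4 mm).
τ_max = 16·289.0/(π·(0.0714)³) = 4.044×10^6 Pa.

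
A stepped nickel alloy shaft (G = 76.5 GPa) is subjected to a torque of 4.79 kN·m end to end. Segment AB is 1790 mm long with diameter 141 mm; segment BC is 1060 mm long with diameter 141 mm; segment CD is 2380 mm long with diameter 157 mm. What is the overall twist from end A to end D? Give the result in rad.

J_AB = π(0.141)⁴/32 = 3.88×10^-5 m⁴; J_BC = π(0.141)⁴/32 = 3.88×10^-5 m⁴; J_CD = π(0.157)⁴/32 = 5.96×10^-5 m⁴.
θ = (T/G)·Σ L_i/J_i = (4790/76.5×10⁹)·(1.79/3.88×10^-5 + 1.06/3.88×10^-5 + 2.38/5.96×10^-5) = 7.097×10^-3 rad.

0.00710 rad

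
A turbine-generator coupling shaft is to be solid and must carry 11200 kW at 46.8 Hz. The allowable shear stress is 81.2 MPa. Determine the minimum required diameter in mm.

134 mm

ω = 2π·46.8 = 294.1 rad/s, so T = P/ω = 11200×10³ / 294.1 = 38090 N·m.
For a solid shaft τ_max = 16T/(πd³), so d = (16T/(π τ_allow))^(1/3) = (16·38090/(π·8.12×10^7))^(1/3) = 0.1337 m.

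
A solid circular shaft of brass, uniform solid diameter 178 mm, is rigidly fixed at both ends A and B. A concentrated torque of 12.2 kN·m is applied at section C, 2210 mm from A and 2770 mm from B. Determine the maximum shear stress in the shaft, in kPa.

6130 kPa

With uniform GJ and both ends fixed, compatibility θ_AC = θ_CB gives T_A·a = T_B·b, together with T_A + T_B = T₀.
T_A = T₀·b/(a+b) = 12200·2770/4980 = 6786 N·m; T_B = 5414 N·m.
τ in each portion: τ_AC = 6.13×10^6 Pa, τ_CB = 4.89×10^6 Pa; maximum is in AC.
τ_max = T_AC·r/J = 6786·0.0890/9.86×10^-5 = 6.128×10^6 Pa.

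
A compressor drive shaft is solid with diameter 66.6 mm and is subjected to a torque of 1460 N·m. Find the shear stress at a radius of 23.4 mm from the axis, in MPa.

J = πd⁴/32 = π(0.0666)⁴/32 = 1.932×10^-6 m⁴.
Shear stress varies linearly with radius: τ = T·r/J = 1460 × 0.0234 / 1.932×10^-6 = 1.769×10^7 Pa.

17.7 MPa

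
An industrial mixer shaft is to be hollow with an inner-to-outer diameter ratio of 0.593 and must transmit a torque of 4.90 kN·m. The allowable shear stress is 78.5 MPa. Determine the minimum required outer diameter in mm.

71.3 mm

For a hollow shaft with d_i/d_o = 0.593: τ_max = 16T/(π d_o³ (1−k⁴)), so d_o = [16T/(π τ_allow (1−k⁴))]^(1/3) = [16·4900/(π·7.85×10^7·0.8763)]^(1/3) = 0.07132 m.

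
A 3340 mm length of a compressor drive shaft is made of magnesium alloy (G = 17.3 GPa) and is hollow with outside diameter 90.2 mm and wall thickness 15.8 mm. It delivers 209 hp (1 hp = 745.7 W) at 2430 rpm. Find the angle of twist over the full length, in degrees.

1.27°

ω = 2π·2430/60 = 254.5 rad/s, so T = P/ω = 209×745.7 / 254.5 = 612.5 N·m.
J = π(d_o⁴ − d_i⁴)/32 = π(0.0902⁴ − 0.0586⁴)/32 = 5.341×10^-6 m⁴.
θ = T·L/(G·J) = 612.5 × 3.34 / (17.3×10⁹ × 5.341×10^-6) = 0.02214 rad.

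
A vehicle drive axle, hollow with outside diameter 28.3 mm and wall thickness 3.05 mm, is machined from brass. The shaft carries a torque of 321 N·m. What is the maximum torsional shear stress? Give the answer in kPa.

116000 kPa

J = π(d_o⁴ − d_i⁴)/32 = π(0.0283⁴ − 0.0222⁴)/32 = 3.913×10^-8 m⁴.
τ_max = T·r/J = 321.0 × 0.0142 / 3.913×10^-8 = 1.161×10^8 Pa.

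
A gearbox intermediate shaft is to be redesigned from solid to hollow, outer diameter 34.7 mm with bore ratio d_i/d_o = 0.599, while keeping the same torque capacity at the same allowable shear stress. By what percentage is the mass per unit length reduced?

Equal τ_max and T ⇒ the solid shaft needs d_s³ = d_o³(1−k⁴), so d_s = 34.7·(1−0.599⁴)^(1/3) = 33.14 mm.
Area ratio A_h/A_s = d_o²(1−k²)/d_s² = (1−k²)/(1−k⁴)^(2/3) = 0.7029.
Mass saving = 1 − 0.7029 = 29.7 %.

29.7 %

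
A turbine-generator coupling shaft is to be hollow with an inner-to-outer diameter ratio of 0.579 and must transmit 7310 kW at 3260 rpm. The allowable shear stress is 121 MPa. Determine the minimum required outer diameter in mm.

101 mm

ω = 2π·3260/60 = 341.4 rad/s, so T = P/ω = 7310×10³ / 341.4 = 21410 N·m.
For a hollow shaft with d_i/d_o = 0.579: τ_max = 16T/(π d_o³ (1−k⁴)), so d_o = [16T/(π τ_allow (1−k⁴))]^(1/3) = [16·21410/(π·1.21×10^8·0.8876)]^(1/3) = 0.1005 m.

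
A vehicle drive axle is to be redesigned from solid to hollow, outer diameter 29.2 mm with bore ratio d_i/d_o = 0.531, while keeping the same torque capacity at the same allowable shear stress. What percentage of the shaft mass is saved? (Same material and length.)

24.1 %

Equal τ_max and T ⇒ the solid shaft needs d_s³ = d_o³(1−k⁴), so d_s = 29.2·(1−0.531⁴)^(1/3) = 28.40 mm.
Area ratio A_h/A_s = d_o²(1−k²)/d_s² = (1−k²)/(1−k⁴)^(2/3) = 0.7588.
Mass saving = 1 − 0.7588 = 24.1 %.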